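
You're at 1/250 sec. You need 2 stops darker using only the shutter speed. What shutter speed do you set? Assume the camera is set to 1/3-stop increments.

Shutter speed: 1/250 → 1/320 → 1/400 → 1/500 → 1/640 → 1/800 → 1/1000 — 2 stops faster (darker).

1/1000s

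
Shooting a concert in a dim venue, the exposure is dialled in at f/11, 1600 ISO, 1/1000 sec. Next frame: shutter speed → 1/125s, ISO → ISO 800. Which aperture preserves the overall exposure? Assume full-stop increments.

Shutter speed: 1/1000 → 1/500 → 1/250 → 1/125 — 3 stops slower (brighter).
ISO: 1600 → 800 — 1 stop dropped (darker).
Net change so far: 2 stops brighter. Offset with the aperture: f/11 → f/16 → f/22.

f/22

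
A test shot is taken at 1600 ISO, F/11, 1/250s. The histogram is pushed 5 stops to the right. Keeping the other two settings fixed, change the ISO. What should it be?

Overexposed by 5 stops → need 5 stops darker.
ISO: 1600 → 800 → 400 → 200 → 100 → 50.

ISO 50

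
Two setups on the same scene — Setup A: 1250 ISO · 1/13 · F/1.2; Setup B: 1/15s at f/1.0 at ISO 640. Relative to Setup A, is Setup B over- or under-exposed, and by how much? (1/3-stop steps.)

2/3 stop darker

Aperture: f/1.2 → f/1.1 → f/1.0 — 2/3 stop wider (brighter).
Shutter speed: 1/13 → 1/15 — 1/3 stop shorter (darker).
ISO: 1250 → 1000 → 800 → 640 — 1 stop lower (darker).
Net: +2/3 −1/3 −1 = −2/3 stops.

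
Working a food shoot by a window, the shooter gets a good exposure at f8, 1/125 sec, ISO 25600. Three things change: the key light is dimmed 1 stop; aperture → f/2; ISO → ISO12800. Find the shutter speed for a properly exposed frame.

Scene light: 1 stop darker.
Aperture: f/8 → f/5.6 → f/4 → f/2.8 → f/2 — 4 stops opened up (brighter).
ISO: 25600 → 12800 — 1 stop lower (darker).
Net so far: 2 stops brighter. Shutter speed: 1/125 → 1/250 → 1/500.

1/500s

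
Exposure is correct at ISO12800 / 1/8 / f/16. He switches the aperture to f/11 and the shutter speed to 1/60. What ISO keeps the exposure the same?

ISO 51200

Aperture: f/16 → f/11 — 1 stop larger aperture (brighter).
Shutter speed: 1/8 → 1/15 → 1/30 → 1/60 — 3 stops faster (darker).
Net change so far: 2 stops darker. Offset with the ISO: 12800 → 25600 → 51200.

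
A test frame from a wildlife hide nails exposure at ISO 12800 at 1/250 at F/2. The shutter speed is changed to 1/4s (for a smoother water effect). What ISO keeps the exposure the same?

ISO 200

Shutter speed: 1/250 → 1/125 → 1/60 → 1/30 → 1/15 → 1/8 → 1/4 — 6 stops slower (brighter).
Need 6 stops darker from the ISO: 12800 → 6400 → 3200 → 1600 → 800 → 400 → 200.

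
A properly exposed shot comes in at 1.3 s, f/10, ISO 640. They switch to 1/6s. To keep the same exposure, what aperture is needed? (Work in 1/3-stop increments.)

f/3.5

Shutter speed: 1.3 → 1 → 0.8 → 0.6 → 0.5 → 0.4 → 0.3 → 1/4 → 1/5 → 1/6 — 3 stops faster (darker).
Need 3 stops brighter from the aperture: f/10 → f/9 → f/8 → f/7.1 → f/6.3 → f/5.6 → f/5 → f/4.5 → f/4 → f/3.5.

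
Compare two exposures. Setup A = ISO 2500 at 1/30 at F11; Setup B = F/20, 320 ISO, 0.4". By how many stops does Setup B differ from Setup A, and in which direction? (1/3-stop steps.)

1 stop darker

Aperture: f/11 → f/13 → f/14 → f/16 → f/18 → f/20 — 1 2/3 stops smaller aperture (darker).
Shutter speed: 1/30 → 1/25 → 1/20 → 1/15 → 1/13 → 1/10 → 1/8 → 1/6 → 1/5 → 1/4 → 0.3 → 0.4 — 3 2/3 stops longer (brighter).
ISO: 2500 → 2000 → 1600 → 1250 → 1000 → 800 → 640 → 500 → 400 → 320 — 3 stops dropped (darker).
Net: −1 2/3 +3 2/3 −3 = −1 stop.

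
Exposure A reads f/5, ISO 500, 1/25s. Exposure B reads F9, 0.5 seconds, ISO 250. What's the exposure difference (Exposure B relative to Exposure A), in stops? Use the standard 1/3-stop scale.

Aperture: f/5 → f/5.6 → f/6.3 → f/7.1 → f/8 → f/9 — 1 2/3 stops smaller aperture (darker).
Shutter speed: 1/25 → 1/20 → 1/15 → 1/13 → 1/10 → 1/8 → 1/6 → 1/5 → 1/4 → 0.3 → 0.4 → 0.5 — 3 2/3 stops longer (brighter).
ISO: 500 → 400 → 320 → 250 — 1 stop lower (darker).
Net: −1 2/3 +3 2/3 −1 = +1 stop.

1 stop brighter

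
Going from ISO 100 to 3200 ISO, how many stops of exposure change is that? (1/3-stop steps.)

5 stops

100 → 125 → 160 → 200 → 250 → 320 → 400 → 500 → 640 → 800 → 1000 → 1250 → 1600 → 2000 → 2500 → 3200 — count the steps: 15 third-stops = 5 stops.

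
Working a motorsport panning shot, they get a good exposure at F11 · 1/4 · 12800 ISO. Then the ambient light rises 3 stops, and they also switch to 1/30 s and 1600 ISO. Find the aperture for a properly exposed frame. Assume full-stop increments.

f/4

Scene light: 3 stops brighter.
Shutter speed: 1/4 → 1/8 → 1/15 → 1/30 — 3 stops shorter (darker).
ISO: 12800 → 6400 → 3200 → 1600 — 3 stops dropped (darker).
Net so far: 3 stops darker. Aperture: f/11 → f/8 → f/5.6 → f/4.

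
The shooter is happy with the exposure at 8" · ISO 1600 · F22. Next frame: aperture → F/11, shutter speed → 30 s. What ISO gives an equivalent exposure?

ISO 100

Aperture: f/22 → f/16 → f/11 — 2 stops opened up (brighter).
Shutter speed: 8 → 15 → 30 — 2 stops longer (brighter).
Net change so far: 4 stops brighter. Offset with the ISO: 1600 → 800 → 400 → 200 → 100.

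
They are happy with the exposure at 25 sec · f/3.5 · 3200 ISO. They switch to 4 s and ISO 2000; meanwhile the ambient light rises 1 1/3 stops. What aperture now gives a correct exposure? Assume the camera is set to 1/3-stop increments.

f/1.8

Scene light: 1 1/3 stops brighter.
Shutter speed: 25 → 20 → 15 → 13 → 10 → 8 → 6 → 5 → 4 — 2 2/3 stops faster (darker).
ISO: 3200 → 2500 → 2000 — 2/3 stop lower (darker).
Net so far: 2 stops darker. Aperture: f/3.5 → f/3.2 → f/2.8 → f/2.5 → f/2.2 → f/2 → f/1.8.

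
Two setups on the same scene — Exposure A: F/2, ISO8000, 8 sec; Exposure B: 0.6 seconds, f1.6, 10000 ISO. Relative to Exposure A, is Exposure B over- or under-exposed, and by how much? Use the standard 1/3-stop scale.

Aperture: f/2 → f/1.8 → f/1.6 — 2/3 stop larger aperture (brighter).
Shutter speed: 8 → 6 → 5 → 4 → 3.2 → 2.5 → 2 → 1.6 → 1.3 → 1 → 0.8 → 0.6 — 3 2/3 stops faster (darker).
ISO: 8000 → 10000 — 1/3 stop raised (brighter).
Net: +2/3 −3 2/3 +1/3 = −2 2/3 stops.

2 2/3 stops darker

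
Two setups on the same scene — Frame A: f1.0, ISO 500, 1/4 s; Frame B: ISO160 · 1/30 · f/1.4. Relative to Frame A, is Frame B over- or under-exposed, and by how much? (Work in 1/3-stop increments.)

Aperture: f/1.0 → f/1.1 → f/1.2 → f/1.4 — 1 stop smaller aperture (darker).
Shutter speed: 1/4 → 1/5 → 1/6 → 1/8 → 1/10 → 1/13 → 1/15 → 1/20 → 1/25 → 1/30 — 3 stops faster (darker).
ISO: 500 → 400 → 320 → 250 → 200 → 160 — 1 2/3 stops lower (darker).
Net: −1 −3 −1 2/3 = −5 2/3 stops.

5 2/3 stops darker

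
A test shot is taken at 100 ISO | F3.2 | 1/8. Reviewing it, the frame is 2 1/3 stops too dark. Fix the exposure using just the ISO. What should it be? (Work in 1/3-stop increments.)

ISO 500

Underexposed by 2 1/3 stops → need 2 1/3 stops brighter.
ISO: 100 → 125 → 160 → 200 → 250 → 320 → 400 → 500.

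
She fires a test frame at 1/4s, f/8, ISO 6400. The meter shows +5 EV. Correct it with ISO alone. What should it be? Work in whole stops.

ISO 200

Overexposed by 5 stops → need 5 stops darker.
ISO: 6400 → 3200 → 1600 → 800 → 400 → 200.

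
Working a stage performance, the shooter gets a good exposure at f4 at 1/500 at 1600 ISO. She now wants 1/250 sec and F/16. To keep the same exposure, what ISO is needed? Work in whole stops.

ISO 12800

Shutter speed: 1/500 → 1/250 — 1 stop longer (brighter).
Aperture: f/4 → f/5.6 → f/8 → f/11 → f/16 — 4 stops stopped down (darker).
Net change so far: 3 stops darker. Offset with the ISO: 1600 → 3200 → 6400 → 12800.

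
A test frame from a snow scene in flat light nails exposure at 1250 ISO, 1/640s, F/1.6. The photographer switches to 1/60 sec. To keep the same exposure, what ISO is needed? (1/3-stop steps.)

ISO 125

Shutter speed: 1/640 → 1/500 → 1/400 → 1/320 → 1/250 → 1/200 → 1/160 → 1/125 → 1/100 → 1/80 → 1/60 — 3 1/3 stops slower (brighter).
Need 3 1/3 stops darker from the ISO: 1250 → 1000 → 800 → 640 → 500 → 400 → 320 → 250 → 200 → 160 → 125.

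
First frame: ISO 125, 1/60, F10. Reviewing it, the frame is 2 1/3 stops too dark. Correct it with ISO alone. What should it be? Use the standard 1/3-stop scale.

Underexposed by 2 1/3 stops → need 2 1/3 stops brighter.
ISO: 125 → 160 → 200 → 250 → 320 → 400 → 500 → 640.

ISO 640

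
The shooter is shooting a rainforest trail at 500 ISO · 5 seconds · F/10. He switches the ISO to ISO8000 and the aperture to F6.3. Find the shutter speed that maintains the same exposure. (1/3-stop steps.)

ISO: 500 → 640 → 800 → 1000 → 1250 → 1600 → 2000 → 2500 → 3200 → 4000 → 5000 → 6400 → 8000 — 4 stops higher (brighter).
Aperture: f/10 → f/9 → f/8 → f/7.1 → f/6.3 — 1 1/3 stops opened up (brighter).
Net change so far: 5 1/3 stops brighter. Offset with the shutter speed: 5 → 4 → 3.2 → 2.5 → 2 → 1.6 → 1.3 → 1 → 0.8 → 0.6 → 0.5 → 0.4 → 0.3 → 1/4 → 1/5 → 1/6 → 1/8.

1/8s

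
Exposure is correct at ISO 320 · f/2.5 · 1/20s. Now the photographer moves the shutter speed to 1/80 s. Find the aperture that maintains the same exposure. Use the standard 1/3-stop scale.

f/1.2

Shutter speed: 1/20 → 1/25 → 1/30 → 1/40 → 1/50 → 1/60 → 1/80 — 2 stops faster (darker).
Need 2 stops brighter from the aperture: f/2.5 → f/2.2 → f/2 → f/1.8 → f/1.6 → f/1.4 → f/1.2.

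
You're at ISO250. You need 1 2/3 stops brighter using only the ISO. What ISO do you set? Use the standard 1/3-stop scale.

ISO 800

ISO: 250 → 320 → 400 → 500 → 640 → 800 — 1 2/3 stops raised (brighter).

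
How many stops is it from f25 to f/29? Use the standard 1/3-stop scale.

1/3 stop

f/25 → f/29 — count the steps: 1 third-stops = 1/3 stop.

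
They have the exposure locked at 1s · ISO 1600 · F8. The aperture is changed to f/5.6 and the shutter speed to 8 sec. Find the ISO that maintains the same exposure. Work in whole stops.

Aperture: f/8 → f/5.6 — 1 stop wider (brighter).
Shutter speed: 1 → 2 → 4 → 8 — 3 stops slower (brighter).
Net change so far: 4 stops brighter. Offset with the ISO: 1600 → 800 → 400 → 200 → 100.

ISO 100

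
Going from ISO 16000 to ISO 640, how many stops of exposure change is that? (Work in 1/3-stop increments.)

16000 → 12800 → 10000 → 8000 → 6400 → 5000 → 4000 → 3200 → 2500 → 2000 → 1600 → 1250 → 1000 → 800 → 640 — count the steps: 14 third-stops = 4 2/3 stops.

4 2/3 stops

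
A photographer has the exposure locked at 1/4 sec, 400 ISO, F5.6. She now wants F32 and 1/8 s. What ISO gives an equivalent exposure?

Aperture: f/5.6 → f/8 → f/11 → f/16 → f/22 → f/32 — 5 stops stopped down (darker).
Shutter speed: 1/4 → 1/8 — 1 stop shorter (darker).
Net change so far: 6 stops darker. Offset with the ISO: 400 → 800 → 1600 → 3200 → 6400 → 12800 → 25600.

ISO 25600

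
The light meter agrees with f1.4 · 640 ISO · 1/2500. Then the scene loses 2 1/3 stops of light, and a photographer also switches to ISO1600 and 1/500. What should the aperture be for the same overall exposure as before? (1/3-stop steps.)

Scene light: 2 1/3 stops darker.
ISO: 640 → 800 → 1000 → 1250 → 1600 — 1 1/3 stops higher (brighter).
Shutter speed: 1/2500 → 1/2000 → 1/1600 → 1/1250 → 1/1000 → 1/800 → 1/640 → 1/500 — 2 1/3 stops longer (brighter).
Net so far: 1 1/3 stops brighter. Aperture: f/1.4 → f/1.6 → f/1.8 → f/2 → f/2.2.

f/2.2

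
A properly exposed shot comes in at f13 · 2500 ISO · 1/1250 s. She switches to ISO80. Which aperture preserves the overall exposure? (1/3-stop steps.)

ISO: 2500 → 2000 → 1600 → 1250 → 1000 → 800 → 640 → 500 → 400 → 320 → 250 → 200 → 160 → 125 → 100 → 80 — 5 stops dropped (darker).
Need 5 stops brighter from the aperture: f/13 → f/11 → f/10 → f/9 → f/8 → f/7.1 → f/6.3 → f/5.6 → f/5 → f/4.5 → f/4 → f/3.5 → f/3.2 → f/2.8 → f/2.5 → f/2.2.

f/2.2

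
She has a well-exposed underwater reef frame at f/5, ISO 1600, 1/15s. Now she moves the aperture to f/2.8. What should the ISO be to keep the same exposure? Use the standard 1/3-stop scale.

Aperture: f/5 → f/4.5 → f/4 → f/3.5 → f/3.2 → f/2.8 — 1 2/3 stops wider (brighter).
Need 1 2/3 stops darker from the ISO: 1600 → 1250 → 1000 → 800 → 640 → 500.

ISO 500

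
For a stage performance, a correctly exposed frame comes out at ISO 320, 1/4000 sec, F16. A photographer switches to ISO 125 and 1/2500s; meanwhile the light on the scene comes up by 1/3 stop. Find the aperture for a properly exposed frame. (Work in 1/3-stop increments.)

f/14

Scene light: 1/3 stop brighter.
ISO: 320 → 250 → 200 → 160 → 125 — 1 1/3 stops lower (darker).
Shutter speed: 1/4000 → 1/3200 → 1/2500 — 2/3 stop longer (brighter).
Net so far: 1/3 stop darker. Aperture: f/16 → f/14.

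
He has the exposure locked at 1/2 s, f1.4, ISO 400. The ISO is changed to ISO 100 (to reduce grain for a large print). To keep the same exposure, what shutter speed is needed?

2 s

ISO: 400 → 200 → 100 — 2 stops dropped (darker).
Need 2 stops brighter from the shutter speed: 1/2 → 1 → 2.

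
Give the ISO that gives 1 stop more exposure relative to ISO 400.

ISO 800

ISO: 400 → 800 — 1 stop higher (brighter).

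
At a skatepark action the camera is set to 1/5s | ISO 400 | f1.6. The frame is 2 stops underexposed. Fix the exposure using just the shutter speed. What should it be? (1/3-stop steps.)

0.8 s

Underexposed by 2 stops → need 2 stops brighter.
Shutter speed: 1/5 → 1/4 → 0.3 → 0.4 → 0.5 → 0.6 → 0.8.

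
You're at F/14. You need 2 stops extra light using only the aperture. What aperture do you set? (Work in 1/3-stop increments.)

f/7.1

Aperture: f/14 → f/13 → f/11 → f/10 → f/9 → f/8 → f/7.1 — 2 stops opened up (brighter).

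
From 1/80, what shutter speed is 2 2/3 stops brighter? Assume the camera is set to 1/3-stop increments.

1/13s

Shutter speed: 1/80 → 1/60 → 1/50 → 1/40 → 1/30 → 1/25 → 1/20 → 1/15 → 1/13 — 2 2/3 stops longer (brighter).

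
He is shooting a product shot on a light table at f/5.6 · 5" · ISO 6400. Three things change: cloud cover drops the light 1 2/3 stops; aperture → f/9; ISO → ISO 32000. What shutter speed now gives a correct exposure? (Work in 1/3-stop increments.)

Scene light: 1 2/3 stops darker.
Aperture: f/5.6 → f/6.3 → f/7.1 → f/8 → f/9 — 1 1/3 stops smaller aperture (darker).
ISO: 6400 → 8000 → 10000 → 12800 → 16000 → 20000 → 25600 → 32000 — 2 1/3 stops higher (brighter).
Net so far: 2/3 stop darker. Shutter speed: 5 → 6 → 8.

8 s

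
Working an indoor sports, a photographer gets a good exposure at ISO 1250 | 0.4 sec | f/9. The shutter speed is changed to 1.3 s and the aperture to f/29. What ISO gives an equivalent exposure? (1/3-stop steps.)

ISO 4000

Shutter speed: 0.4 → 0.5 → 0.6 → 0.8 → 1 → 1.3 — 1 2/3 stops slower (brighter).
Aperture: f/9 → f/10 → f/11 → f/13 → f/14 → f/16 → f/18 → f/20 → f/22 → f/25 → f/29 — 3 1/3 stops narrower (darker).
Net change so far: 1 2/3 stops darker. Offset with the ISO: 1250 → 1600 → 2000 → 2500 → 3200 → 4000.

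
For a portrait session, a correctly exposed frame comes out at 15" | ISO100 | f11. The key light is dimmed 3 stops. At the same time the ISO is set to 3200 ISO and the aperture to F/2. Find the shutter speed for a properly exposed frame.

1/8s

Scene light: 3 stops darker.
ISO: 100 → 200 → 400 → 800 → 1600 → 3200 — 5 stops higher (brighter).
Aperture: f/11 → f/8 → f/5.6 → f/4 → f/2.8 → f/2 — 5 stops opened up (brighter).
Net so far: 7 stops brighter. Shutter speed: 15 → 8 → 4 → 2 → 1 → 1/2 → 1/4 → 1/8.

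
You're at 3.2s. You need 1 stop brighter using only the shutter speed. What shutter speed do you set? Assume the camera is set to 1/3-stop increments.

Shutter speed: 3.2 → 4 → 5 → 6 — 1 stop longer (brighter).

6 s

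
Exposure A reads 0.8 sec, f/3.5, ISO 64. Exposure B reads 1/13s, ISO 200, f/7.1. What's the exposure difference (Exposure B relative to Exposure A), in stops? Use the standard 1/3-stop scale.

Aperture: f/3.5 → f/4 → f/4.5 → f/5 → f/5.6 → f/6.3 → f/7.1 — 2 stops narrower (darker).
Shutter speed: 0.8 → 0.6 → 0.5 → 0.4 → 0.3 → 1/4 → 1/5 → 1/6 → 1/8 → 1/10 → 1/13 — 3 1/3 stops shorter (darker).
ISO: 64 → 80 → 100 → 125 → 160 → 200 — 1 2/3 stops raised (brighter).
Net: −2 −3 1/3 +1 2/3 = −3 2/3 stops.

3 2/3 stops darker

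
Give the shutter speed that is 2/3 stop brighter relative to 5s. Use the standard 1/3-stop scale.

8 s

Shutter speed: 5 → 6 → 8 — 2/3 stop longer (brighter).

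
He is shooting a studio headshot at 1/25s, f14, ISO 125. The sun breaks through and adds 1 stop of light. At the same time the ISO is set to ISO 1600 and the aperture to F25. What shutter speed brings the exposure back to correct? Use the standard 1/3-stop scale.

Scene light: 1 stop brighter.
ISO: 125 → 160 → 200 → 250 → 320 → 400 → 500 → 640 → 800 → 1000 → 1250 → 1600 — 3 2/3 stops raised (brighter).
Aperture: f/14 → f/16 → f/18 → f/20 → f/22 → f/25 — 1 2/3 stops smaller aperture (darker).
Net so far: 3 stops brighter. Shutter speed: 1/25 → 1/30 → 1/40 → 1/50 → 1/60 → 1/80 → 1/100 → 1/125 → 1/160 → 1/200.

1/200s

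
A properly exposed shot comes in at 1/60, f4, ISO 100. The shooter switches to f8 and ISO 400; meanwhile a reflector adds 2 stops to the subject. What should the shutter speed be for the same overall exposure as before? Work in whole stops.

1/250s

Scene light: 2 stops brighter.
Aperture: f/4 → f/5.6 → f/8 — 2 stops narrower (darker).
ISO: 100 → 200 → 400 — 2 stops raised (brighter).
Net so far: 2 stops brighter. Shutter speed: 1/60 → 1/125 → 1/250.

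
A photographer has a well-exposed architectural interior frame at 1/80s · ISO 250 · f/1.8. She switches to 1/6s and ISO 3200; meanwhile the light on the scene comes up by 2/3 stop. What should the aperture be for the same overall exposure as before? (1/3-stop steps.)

Scene light: 2/3 stop brighter.
Shutter speed: 1/80 → 1/60 → 1/50 → 1/40 → 1/30 → 1/25 → 1/20 → 1/15 → 1/13 → 1/10 → 1/8 → 1/6 — 3 2/3 stops longer (brighter).
ISO: 250 → 320 → 400 → 500 → 640 → 800 → 1000 → 1250 → 1600 → 2000 → 2500 → 3200 — 3 2/3 stops raised (brighter).
Net so far: 8 stops brighter. Aperture: f/1.8 → f/2 → f/2.2 → f/2.5 → f/2.8 → f/3.2 → f/3.5 → f/4 → f/4.5 → f/5 → f/5.6 → f/6.3 → f/7.1 → f/8 → f/9 → f/10 → f/11 → f/13 → f/14 → f/16 → f/18 → f/20 → f/22 → f/25 → f/29.

f/29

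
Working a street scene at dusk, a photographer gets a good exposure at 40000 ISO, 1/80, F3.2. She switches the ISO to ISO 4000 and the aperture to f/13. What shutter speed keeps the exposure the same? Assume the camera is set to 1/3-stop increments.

ISO: 40000 → 32000 → 25600 → 20000 → 16000 → 12800 → 10000 → 8000 → 6400 → 5000 → 4000 — 3 1/3 stops dropped (darker).
Aperture: f/3.2 → f/3.5 → f/4 → f/4.5 → f/5 → f/5.6 → f/6.3 → f/7.1 → f/8 → f/9 → f/10 → f/11 → f/13 — 4 stops smaller aperture (darker).
Net change so far: 7 1/3 stops darker. Offset with the shutter speed: 1/80 → 1/60 → 1/50 → 1/40 → 1/30 → 1/25 → 1/20 → 1/15 → 1/13 → 1/10 → 1/8 → 1/6 → 1/5 → 1/4 → 0.3 → 0.4 → 0.5 → 0.6 → 0.8 → 1 → 1.3 → 1.6 → 2.

2 s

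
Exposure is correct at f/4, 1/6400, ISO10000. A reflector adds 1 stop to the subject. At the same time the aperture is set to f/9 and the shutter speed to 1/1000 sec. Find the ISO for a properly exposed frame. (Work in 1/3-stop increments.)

ISO 4000

Scene light: 1 stop brighter.
Aperture: f/4 → f/4.5 → f/5 → f/5.6 → f/6.3 → f/7.1 → f/8 → f/9 — 2 1/3 stops narrower (darker).
Shutter speed: 1/6400 → 1/5000 → 1/4000 → 1/3200 → 1/2500 → 1/2000 → 1/1600 → 1/1250 → 1/1000 — 2 2/3 stops longer (brighter).
Net so far: 1 1/3 stops brighter. ISO: 10000 → 8000 → 6400 → 5000 → 4000.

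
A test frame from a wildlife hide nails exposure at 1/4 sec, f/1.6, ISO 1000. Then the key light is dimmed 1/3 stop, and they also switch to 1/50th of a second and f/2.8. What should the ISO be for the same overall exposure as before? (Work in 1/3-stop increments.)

ISO 51200

Scene light: 1/3 stop darker.
Shutter speed: 1/4 → 1/5 → 1/6 → 1/8 → 1/10 → 1/13 → 1/15 → 1/20 → 1/25 → 1/30 → 1/40 → 1/50 — 3 2/3 stops shorter (darker).
Aperture: f/1.6 → f/1.8 → f/2 → f/2.2 → f/2.5 → f/2.8 — 1 2/3 stops stopped down (darker).
Net so far: 5 2/3 stops darker. ISO: 1000 → 1250 → 1600 → 2000 → 2500 → 3200 → 4000 → 5000 → 6400 → 8000 → 10000 → 12800 → 16000 → 20000 → 25600 → 32000 → 40000 → 51200.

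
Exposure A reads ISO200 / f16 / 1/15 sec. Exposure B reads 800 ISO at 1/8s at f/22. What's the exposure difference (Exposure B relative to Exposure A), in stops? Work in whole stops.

2 stops brighter

Aperture: f/16 → f/22 — 1 stop stopped down (darker).
Shutter speed: 1/15 → 1/8 — 1 stop slower (brighter).
ISO: 200 → 400 → 800 — 2 stops raised (brighter).
Net: −1 +1 +2 = +2 stops.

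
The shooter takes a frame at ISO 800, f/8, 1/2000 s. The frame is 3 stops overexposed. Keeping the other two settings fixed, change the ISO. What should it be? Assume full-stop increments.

ISO 100

Overexposed by 3 stops → need 3 stops darker.
ISO: 800 → 400 → 200 → 100.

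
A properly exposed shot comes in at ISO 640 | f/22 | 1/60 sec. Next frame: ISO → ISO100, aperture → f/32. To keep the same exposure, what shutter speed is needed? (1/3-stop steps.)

ISO: 640 → 500 → 400 → 320 → 250 → 200 → 160 → 125 → 100 — 2 2/3 stops lower (darker).
Aperture: f/22 → f/25 → f/29 → f/32 — 1 stop narrower (darker).
Net change so far: 3 2/3 stops darker. Offset with the shutter speed: 1/60 → 1/50 → 1/40 → 1/30 → 1/25 → 1/20 → 1/15 → 1/13 → 1/10 → 1/8 → 1/6 → 1/5.

1/5s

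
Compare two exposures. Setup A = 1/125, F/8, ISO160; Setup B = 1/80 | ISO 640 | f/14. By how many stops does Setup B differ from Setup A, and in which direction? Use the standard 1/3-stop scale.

1 stop brighter

Aperture: f/8 → f/9 → f/10 → f/11 → f/13 → f/14 — 1 2/3 stops smaller aperture (darker).
Shutter speed: 1/125 → 1/100 → 1/80 — 2/3 stop longer (brighter).
ISO: 160 → 200 → 250 → 320 → 400 → 500 → 640 — 2 stops higher (brighter).
Net: −1 2/3 +2/3 +2 = +1 stop.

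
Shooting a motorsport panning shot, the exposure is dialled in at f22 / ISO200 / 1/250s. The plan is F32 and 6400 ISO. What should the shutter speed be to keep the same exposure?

Aperture: f/22 → f/32 — 1 stop stopped down (darker).
ISO: 200 → 400 → 800 → 1600 → 3200 → 6400 — 5 stops raised (brighter).
Net change so far: 4 stops brighter. Offset with the shutter speed: 1/250 → 1/500 → 1/1000 → 1/2000 → 1/4000.

1/4000s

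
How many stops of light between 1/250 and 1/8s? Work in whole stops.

5 stops

1/250 → 1/125 → 1/60 → 1/30 → 1/15 → 1/8 — count the steps: 5 stops.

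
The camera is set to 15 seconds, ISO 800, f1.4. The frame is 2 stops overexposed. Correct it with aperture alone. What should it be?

Overexposed by 2 stops → need 2 stops darker.
Aperture: f/1.4 → f/2 → f/2.8.

f/2.8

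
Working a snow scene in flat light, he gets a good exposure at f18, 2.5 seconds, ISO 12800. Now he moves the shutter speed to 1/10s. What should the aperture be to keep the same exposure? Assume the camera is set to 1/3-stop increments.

Shutter speed: 2.5 → 2 → 1.6 → 1.3 → 1 → 0.8 → 0.6 → 0.5 → 0.4 → 0.3 → 1/4 → 1/5 → 1/6 → 1/8 → 1/10 — 4 2/3 stops shorter (darker).
Need 4 2/3 stops brighter from the aperture: f/18 → f/16 → f/14 → f/13 → f/11 → f/10 → f/9 → f/8 → f/7.1 → f/6.3 → f/5.6 → f/5 → f/4.5 → f/4 → f/3.5.

f/3.5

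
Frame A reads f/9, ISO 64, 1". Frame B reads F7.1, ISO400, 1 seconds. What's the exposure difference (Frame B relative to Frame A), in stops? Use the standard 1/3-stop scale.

Aperture: f/9 → f/8 → f/7.1 — 2/3 stop opened up (brighter).
Shutter speed: unchanged.
ISO: 64 → 80 → 100 → 125 → 160 → 200 → 250 → 320 → 400 — 2 2/3 stops higher (brighter).
Net: +2/3 +2 2/3 = +3 1/3 stops.

3 1/3 stops brighter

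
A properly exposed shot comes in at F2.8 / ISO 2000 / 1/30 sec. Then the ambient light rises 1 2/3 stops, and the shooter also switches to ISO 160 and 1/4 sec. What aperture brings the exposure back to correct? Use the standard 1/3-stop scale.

f/4

Scene light: 1 2/3 stops brighter.
ISO: 2000 → 1600 → 1250 → 1000 → 800 → 640 → 500 → 400 → 320 → 250 → 200 → 160 — 3 2/3 stops dropped (darker).
Shutter speed: 1/30 → 1/25 → 1/20 → 1/15 → 1/13 → 1/10 → 1/8 → 1/6 → 1/5 → 1/4 — 3 stops slower (brighter).
Net so far: 1 stop brighter. Aperture: f/2.8 → f/3.2 → f/3.5 → f/4.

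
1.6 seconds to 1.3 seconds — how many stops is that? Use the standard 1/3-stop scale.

1/3 stop

1.6 → 1.3 — count the steps: 1 third-stops = 1/3 stop.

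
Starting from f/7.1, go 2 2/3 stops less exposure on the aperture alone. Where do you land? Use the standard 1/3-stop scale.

Aperture: f/7.1 → f/8 → f/9 → f/10 → f/11 → f/13 → f/14 → f/16 → f/18 — 2 2/3 stops smaller aperture (darker).

f/18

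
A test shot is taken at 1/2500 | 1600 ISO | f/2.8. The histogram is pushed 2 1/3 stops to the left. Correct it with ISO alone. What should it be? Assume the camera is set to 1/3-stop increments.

ISO 8000

Underexposed by 2 1/3 stops → need 2 1/3 stops brighter.
ISO: 1600 → 2000 → 2500 → 3200 → 4000 → 5000 → 6400 → 8000.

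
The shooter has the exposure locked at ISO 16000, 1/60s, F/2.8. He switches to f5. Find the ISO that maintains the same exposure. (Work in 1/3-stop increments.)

ISO 51200

Aperture: f/2.8 → f/3.2 → f/3.5 → f/4 → f/4.5 → f/5 — 1 2/3 stops stopped down (darker).
Need 1 2/3 stops brighter from the ISO: 16000 → 20000 → 25600 → 32000 → 40000 → 51200.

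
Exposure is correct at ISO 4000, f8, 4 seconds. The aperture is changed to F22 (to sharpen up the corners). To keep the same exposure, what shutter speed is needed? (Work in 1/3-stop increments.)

Aperture: f/8 → f/9 → f/10 → f/11 → f/13 → f/14 → f/16 → f/18 → f/20 → f/22 — 3 stops smaller aperture (darker).
Need 3 stops brighter from the shutter speed: 4 → 5 → 6 → 8 → 10 → 13 → 15 → 20 → 25 → 30.

30 s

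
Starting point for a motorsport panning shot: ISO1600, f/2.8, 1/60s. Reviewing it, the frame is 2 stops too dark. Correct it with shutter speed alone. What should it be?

Underexposed by 2 stops → need 2 stops brighter.
Shutter speed: 1/60 → 1/30 → 1/15.

1/15s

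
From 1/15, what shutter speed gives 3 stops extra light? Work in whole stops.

1/2s

Shutter speed: 1/15 → 1/8 → 1/4 → 1/2 — 3 stops longer (brighter).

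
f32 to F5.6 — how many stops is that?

f/32 → f/22 → f/16 → f/11 → f/8 → f/5.6 — count the steps: 5 stops.

5 stops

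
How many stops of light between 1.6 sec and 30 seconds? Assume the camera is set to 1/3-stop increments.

4 1/3 stops

1.6 → 2 → 2.5 → 3.2 → 4 → 5 → 6 → 8 → 10 → 13 → 15 → 20 → 25 → 30 — count the steps: 13 third-stops = 4 1/3 stops.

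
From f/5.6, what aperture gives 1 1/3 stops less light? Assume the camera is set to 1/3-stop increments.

f/9

Aperture: f/5.6 → f/6.3 → f/7.1 → f/8 → f/9 — 1 1/3 stops stopped down (darker).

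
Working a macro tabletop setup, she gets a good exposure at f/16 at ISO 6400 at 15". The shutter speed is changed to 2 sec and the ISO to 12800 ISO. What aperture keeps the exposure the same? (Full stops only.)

Shutter speed: 15 → 8 → 4 → 2 — 3 stops faster (darker).
ISO: 6400 → 12800 — 1 stop raised (brighter).
Net change so far: 2 stops darker. Offset with the aperture: f/16 → f/11 → f/8.

f/8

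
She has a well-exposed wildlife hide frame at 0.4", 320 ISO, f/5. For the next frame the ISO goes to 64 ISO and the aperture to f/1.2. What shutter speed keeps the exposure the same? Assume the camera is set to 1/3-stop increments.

1/8s

ISO: 320 → 250 → 200 → 160 → 125 → 100 → 80 → 64 — 2 1/3 stops lower (darker).
Aperture: f/5 → f/4.5 → f/4 → f/3.5 → f/3.2 → f/2.8 → f/2.5 → f/2.2 → f/2 → f/1.8 → f/1.6 → f/1.4 → f/1.2 — 4 stops wider (brighter).
Net change so far: 1 2/3 stops brighter. Offset with the shutter speed: 0.4 → 0.3 → 1/4 → 1/5 → 1/6 → 1/8.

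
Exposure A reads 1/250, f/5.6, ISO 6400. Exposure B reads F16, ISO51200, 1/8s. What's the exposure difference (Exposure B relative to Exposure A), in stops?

Aperture: f/5.6 → f/8 → f/11 → f/16 — 3 stops stopped down (darker).
Shutter speed: 1/250 → 1/125 → 1/60 → 1/30 → 1/15 → 1/8 — 5 stops slower (brighter).
ISO: 6400 → 12800 → 25600 → 51200 — 3 stops raised (brighter).
Net: −3 +5 +3 = +5 stops.

5 stops brighter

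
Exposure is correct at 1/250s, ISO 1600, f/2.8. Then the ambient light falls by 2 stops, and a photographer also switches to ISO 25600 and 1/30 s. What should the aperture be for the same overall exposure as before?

f/16

Scene light: 2 stops darker.
ISO: 1600 → 3200 → 6400 → 12800 → 25600 — 4 stops higher (brighter).
Shutter speed: 1/250 → 1/125 → 1/60 → 1/30 — 3 stops slower (brighter).
Net so far: 5 stops brighter. Aperture: f/2.8 → f/4 → f/5.6 → f/8 → f/11 → f/16.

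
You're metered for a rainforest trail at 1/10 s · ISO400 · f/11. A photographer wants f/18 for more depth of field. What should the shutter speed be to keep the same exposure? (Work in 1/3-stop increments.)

Aperture: f/11 → f/13 → f/14 → f/16 → f/18 — 1 1/3 stops smaller aperture (darker).
Need 1 1/3 stops brighter from the shutter speed: 1/10 → 1/8 → 1/6 → 1/5 → 1/4.

1/4s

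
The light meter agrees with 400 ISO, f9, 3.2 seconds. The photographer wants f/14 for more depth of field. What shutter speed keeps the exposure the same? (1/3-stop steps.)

8 s

Aperture: f/9 → f/10 → f/11 → f/13 → f/14 — 1 1/3 stops stopped down (darker).
Need 1 1/3 stops brighter from the shutter speed: 3.2 → 4 → 5 → 6 → 8.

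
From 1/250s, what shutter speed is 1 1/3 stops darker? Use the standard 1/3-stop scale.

1/640s

Shutter speed: 1/250 → 1/320 → 1/400 → 1/500 → 1/640 — 1 1/3 stops faster (darker).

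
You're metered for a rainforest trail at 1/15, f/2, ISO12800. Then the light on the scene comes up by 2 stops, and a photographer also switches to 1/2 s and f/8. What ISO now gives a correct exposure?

ISO 6400

Scene light: 2 stops brighter.
Shutter speed: 1/15 → 1/8 → 1/4 → 1/2 — 3 stops slower (brighter).
Aperture: f/2 → f/2.8 → f/4 → f/5.6 → f/8 — 4 stops stopped down (darker).
Net so far: 1 stop brighter. ISO: 12800 → 6400.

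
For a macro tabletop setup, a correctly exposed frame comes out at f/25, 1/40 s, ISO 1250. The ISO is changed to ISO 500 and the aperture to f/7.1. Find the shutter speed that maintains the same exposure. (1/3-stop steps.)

ISO: 1250 → 1000 → 800 → 640 → 500 — 1 1/3 stops lower (darker).
Aperture: f/25 → f/22 → f/20 → f/18 → f/16 → f/14 → f/13 → f/11 → f/10 → f/9 → f/8 → f/7.1 — 3 2/3 stops larger aperture (brighter).
Net change so far: 2 1/3 stops brighter. Offset with the shutter speed: 1/40 → 1/50 → 1/60 → 1/80 → 1/100 → 1/125 → 1/160 → 1/200.

1/200s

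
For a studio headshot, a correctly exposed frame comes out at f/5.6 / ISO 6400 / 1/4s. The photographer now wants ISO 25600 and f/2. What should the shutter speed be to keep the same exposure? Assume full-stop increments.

ISO: 6400 → 12800 → 25600 — 2 stops raised (brighter).
Aperture: f/5.6 → f/4 → f/2.8 → f/2 — 3 stops wider (brighter).
Net change so far: 5 stops brighter. Offset with the shutter speed: 1/4 → 1/8 → 1/15 → 1/30 → 1/60 → 1/125.

1/125s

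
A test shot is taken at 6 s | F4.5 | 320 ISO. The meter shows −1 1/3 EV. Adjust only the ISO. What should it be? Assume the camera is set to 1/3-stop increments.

Underexposed by 1 1/3 stops → need 1 1/3 stops brighter.
ISO: 320 → 400 → 500 → 640 → 800.

ISO 800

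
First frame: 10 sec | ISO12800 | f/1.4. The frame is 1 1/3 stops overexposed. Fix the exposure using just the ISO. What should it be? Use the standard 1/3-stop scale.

ISO 5000

Overexposed by 1 1/3 stops → need 1 1/3 stops darker.
ISO: 12800 → 10000 → 8000 → 6400 → 5000.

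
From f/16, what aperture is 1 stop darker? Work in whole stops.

f/22

Aperture: f/16 → f/22 — 1 stop smaller aperture (darker).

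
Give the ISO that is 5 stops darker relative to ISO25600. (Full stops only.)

ISO: 25600 → 12800 → 6400 → 3200 → 1600 → 800 — 5 stops lower (darker).

ISO 800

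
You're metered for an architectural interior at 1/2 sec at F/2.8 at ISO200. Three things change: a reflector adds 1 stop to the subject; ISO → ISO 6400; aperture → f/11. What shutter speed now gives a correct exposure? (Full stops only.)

Scene light: 1 stop brighter.
ISO: 200 → 400 → 800 → 1600 → 3200 → 6400 — 5 stops higher (brighter).
Aperture: f/2.8 → f/4 → f/5.6 → f/8 → f/11 — 4 stops stopped down (darker).
Net so far: 2 stops brighter. Shutter speed: 1/2 → 1/4 → 1/8.

1/8s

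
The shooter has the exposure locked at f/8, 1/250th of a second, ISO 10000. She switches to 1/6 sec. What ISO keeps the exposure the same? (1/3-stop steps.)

Shutter speed: 1/250 → 1/200 → 1/160 → 1/125 → 1/100 → 1/80 → 1/60 → 1/50 → 1/40 → 1/30 → 1/25 → 1/20 → 1/15 → 1/13 → 1/10 → 1/8 → 1/6 — 5 1/3 stops longer (brighter).
Need 5 1/3 stops darker from the ISO: 10000 → 8000 → 6400 → 5000 → 4000 → 3200 → 2500 → 2000 → 1600 → 1250 → 1000 → 800 → 640 → 500 → 400 → 320 → 250.

ISO 250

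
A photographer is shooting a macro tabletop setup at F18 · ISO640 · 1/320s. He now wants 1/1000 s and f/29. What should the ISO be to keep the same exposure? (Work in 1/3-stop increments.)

Shutter speed: 1/320 → 1/400 → 1/500 → 1/640 → 1/800 → 1/1000 — 1 2/3 stops faster (darker).
Aperture: f/18 → f/20 → f/22 → f/25 → f/29 — 1 1/3 stops stopped down (darker).
Net change so far: 3 stops darker. Offset with the ISO: 640 → 800 → 1000 → 1250 → 1600 → 2000 → 2500 → 3200 → 4000 → 5000.

ISO 5000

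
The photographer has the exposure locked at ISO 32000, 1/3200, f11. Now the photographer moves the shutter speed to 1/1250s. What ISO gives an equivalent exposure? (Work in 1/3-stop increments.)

ISO 12800

Shutter speed: 1/3200 → 1/2500 → 1/2000 → 1/1600 → 1/1250 — 1 1/3 stops slower (brighter).
Need 1 1/3 stops darker from the ISO: 32000 → 25600 → 20000 → 16000 → 12800.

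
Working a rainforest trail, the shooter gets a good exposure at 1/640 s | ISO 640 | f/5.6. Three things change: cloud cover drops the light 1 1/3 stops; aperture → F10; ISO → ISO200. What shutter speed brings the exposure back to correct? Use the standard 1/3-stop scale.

1/25s

Scene light: 1 1/3 stops darker.
Aperture: f/5.6 → f/6.3 → f/7.1 → f/8 → f/9 → f/10 — 1 2/3 stops narrower (darker).
ISO: 640 → 500 → 400 → 320 → 250 → 200 — 1 2/3 stops lower (darker).
Net so far: 4 2/3 stops darker. Shutter speed: 1/640 → 1/500 → 1/400 → 1/320 → 1/250 → 1/200 → 1/160 → 1/125 → 1/100 → 1/80 → 1/60 → 1/50 → 1/40 → 1/30 → 1/25.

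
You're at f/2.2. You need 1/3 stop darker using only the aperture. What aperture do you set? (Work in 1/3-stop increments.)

f/2.5

Aperture: f/2.2 → f/2.5 — 1/3 stop smaller aperture (darker).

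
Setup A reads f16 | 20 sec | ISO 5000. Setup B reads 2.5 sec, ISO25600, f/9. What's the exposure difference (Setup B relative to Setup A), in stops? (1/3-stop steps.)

Aperture: f/16 → f/14 → f/13 → f/11 → f/10 → f/9 — 1 2/3 stops wider (brighter).
Shutter speed: 20 → 15 → 13 → 10 → 8 → 6 → 5 → 4 → 3.2 → 2.5 — 3 stops faster (darker).
ISO: 5000 → 6400 → 8000 → 10000 → 12800 → 16000 → 20000 → 25600 — 2 1/3 stops raised (brighter).
Net: +1 2/3 −3 +2 1/3 = +1 stop.

1 stop brighter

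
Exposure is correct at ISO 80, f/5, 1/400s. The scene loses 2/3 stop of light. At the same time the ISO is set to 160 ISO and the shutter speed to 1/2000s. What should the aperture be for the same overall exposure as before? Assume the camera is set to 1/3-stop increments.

f/2.5

Scene light: 2/3 stop darker.
ISO: 80 → 100 → 125 → 160 — 1 stop higher (brighter).
Shutter speed: 1/400 → 1/500 → 1/640 → 1/800 → 1/1000 → 1/1250 → 1/1600 → 1/2000 — 2 1/3 stops faster (darker).
Net so far: 2 stops darker. Aperture: f/5 → f/4.5 → f/4 → f/3.5 → f/3.2 → f/2.8 → f/2.5.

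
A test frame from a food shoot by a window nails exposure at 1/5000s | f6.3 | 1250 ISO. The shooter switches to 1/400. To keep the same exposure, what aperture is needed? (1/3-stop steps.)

f/22

Shutter speed: 1/5000 → 1/4000 → 1/3200 → 1/2500 → 1/2000 → 1/1600 → 1/1250 → 1/1000 → 1/800 → 1/640 → 1/500 → 1/400 — 3 2/3 stops longer (brighter).
Need 3 2/3 stops darker from the aperture: f/6.3 → f/7.1 → f/8 → f/9 → f/10 → f/11 → f/13 → f/14 → f/16 → f/18 → f/20 → f/22.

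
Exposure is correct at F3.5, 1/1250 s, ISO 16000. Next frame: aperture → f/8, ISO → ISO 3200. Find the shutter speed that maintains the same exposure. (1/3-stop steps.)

1/50s

Aperture: f/3.5 → f/4 → f/4.5 → f/5 → f/5.6 → f/6.3 → f/7.1 → f/8 — 2 1/3 stops stopped down (darker).
ISO: 16000 → 12800 → 10000 → 8000 → 6400 → 5000 → 4000 → 3200 — 2 1/3 stops dropped (darker).
Net change so far: 4 2/3 stops darker. Offset with the shutter speed: 1/1250 → 1/1000 → 1/800 → 1/640 → 1/500 → 1/400 → 1/320 → 1/250 → 1/200 → 1/160 → 1/125 → 1/100 → 1/80 → 1/60 → 1/50.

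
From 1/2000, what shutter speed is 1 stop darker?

Shutter speed: 1/2000 → 1/4000 — 1 stop shorter (darker).

1/4000s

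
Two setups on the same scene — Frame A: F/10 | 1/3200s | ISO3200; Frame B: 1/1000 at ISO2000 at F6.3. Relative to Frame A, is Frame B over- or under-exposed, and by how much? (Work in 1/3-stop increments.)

2 1/3 stops brighter

Aperture: f/10 → f/9 → f/8 → f/7.1 → f/6.3 — 1 1/3 stops larger aperture (brighter).
Shutter speed: 1/3200 → 1/2500 → 1/2000 → 1/1600 → 1/1250 → 1/1000 — 1 2/3 stops slower (brighter).
ISO: 3200 → 2500 → 2000 — 2/3 stop lower (darker).
Net: +1 1/3 +1 2/3 −2/3 = +2 1/3 stops.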